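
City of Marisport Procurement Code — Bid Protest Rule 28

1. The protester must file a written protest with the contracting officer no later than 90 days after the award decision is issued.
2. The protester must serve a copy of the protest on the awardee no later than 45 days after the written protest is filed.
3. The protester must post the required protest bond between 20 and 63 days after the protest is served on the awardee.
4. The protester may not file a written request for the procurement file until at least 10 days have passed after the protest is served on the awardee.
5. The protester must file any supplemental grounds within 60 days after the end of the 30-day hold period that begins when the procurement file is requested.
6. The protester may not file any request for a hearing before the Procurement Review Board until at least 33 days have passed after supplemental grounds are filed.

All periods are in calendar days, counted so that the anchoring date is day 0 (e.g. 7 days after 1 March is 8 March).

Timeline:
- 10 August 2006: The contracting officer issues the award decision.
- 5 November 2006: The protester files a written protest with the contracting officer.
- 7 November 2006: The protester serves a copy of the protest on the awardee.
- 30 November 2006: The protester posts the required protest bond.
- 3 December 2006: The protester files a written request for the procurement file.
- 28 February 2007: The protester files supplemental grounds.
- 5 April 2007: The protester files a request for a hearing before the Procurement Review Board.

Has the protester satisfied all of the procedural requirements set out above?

Step 1 — counting 90 days from 10 August 2006 (when the award decision is issued) gives a deadline of 8 November 2006; 5 November 2006 is within that limit.
Step 2 — counting 45 days from 5 November 2006 (when the written protest is filed) gives a deadline of 20 December 2006; done 7 November 2006 — timely.
Step 3 — 20 and 63 days from 7 November 2006 (when the protest is served on the awardee) are 27 November 2006 and 9 January 2007 respectively; done 30 November 2006 — within the window.
Step 4 — must wait 10 days from 7 November 2006 (when the protest is served on the awardee), so not before 17 November 2006; done 3 December 2006, after the minimum wait.
Step 5 — counting 60 days from 2 January 2007 (end of the 30-day hold period, which began when the procurement file is requested on 3 December 2006) gives a deadline of 3 March 2007; completed 28 February 2007, before the deadline.
Step 6 — must wait 33 days from 28 February 2007 (when supplemental grounds are filed), so not before 2 April 2007; done 5 April 2007, after the minimum wait.

Yes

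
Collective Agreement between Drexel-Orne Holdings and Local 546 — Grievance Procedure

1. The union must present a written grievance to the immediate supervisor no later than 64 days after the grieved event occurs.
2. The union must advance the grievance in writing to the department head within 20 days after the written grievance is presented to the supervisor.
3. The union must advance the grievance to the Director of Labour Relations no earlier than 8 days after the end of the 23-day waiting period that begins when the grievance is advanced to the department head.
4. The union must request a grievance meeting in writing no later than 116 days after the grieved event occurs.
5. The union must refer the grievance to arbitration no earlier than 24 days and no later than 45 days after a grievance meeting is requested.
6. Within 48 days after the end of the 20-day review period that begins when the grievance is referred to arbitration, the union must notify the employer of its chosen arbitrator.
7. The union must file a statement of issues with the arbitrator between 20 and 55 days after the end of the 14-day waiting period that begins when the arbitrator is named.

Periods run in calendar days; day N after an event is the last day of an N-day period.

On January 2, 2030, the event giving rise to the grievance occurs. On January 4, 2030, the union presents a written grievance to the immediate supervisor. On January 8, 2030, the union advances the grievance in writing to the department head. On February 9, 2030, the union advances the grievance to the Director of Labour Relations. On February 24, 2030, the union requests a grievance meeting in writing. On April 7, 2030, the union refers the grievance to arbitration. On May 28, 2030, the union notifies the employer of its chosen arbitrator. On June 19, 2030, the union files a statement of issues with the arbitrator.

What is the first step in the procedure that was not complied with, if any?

Step 7

Step 1: 64 days after January 2, 2030 (when the grieved event occurs) is March 7, 2030; January 4, 2030 is within that limit.
Step 2: 20 days after January 4, 2030 (when the written grievance is presented to the supervisor) is January 24, 2030; completed January 8, 2030, before the deadline.
Step 3: the earliest permitted date is 8 days after January 31, 2030 (end of the 23-day waiting period, which began when the grievance is advanced to the department head on January 8, 2030), i.e. February 8, 2030; February 9, 2030 is on or after that date.
Step 4: 116 days after January 2, 2030 (when the grieved event occurs) is April 28, 2030; done February 24, 2030 — timely.
Step 5: the window is 24–45 days after February 24, 2030 (when a grievance meeting is requested), so March 20, 2030 through April 10, 2030; done April 7, 2030 — within the window.
Step 6: 48 days after April 27, 2030 (end of the 20-day review period, which began when the grievance is referred to arbitration on April 7, 2030) is June 14, 2030; completed May 28, 2030, before the deadline.
Step 7: the window is 20–55 days after June 11, 2030 (end of the 14-day waiting period, which began when the arbitrator is named on May 28, 2030), so July 1, 2030 through August 5, 2030; June 19, 2030 is 12 days too early.
The analysis stops there.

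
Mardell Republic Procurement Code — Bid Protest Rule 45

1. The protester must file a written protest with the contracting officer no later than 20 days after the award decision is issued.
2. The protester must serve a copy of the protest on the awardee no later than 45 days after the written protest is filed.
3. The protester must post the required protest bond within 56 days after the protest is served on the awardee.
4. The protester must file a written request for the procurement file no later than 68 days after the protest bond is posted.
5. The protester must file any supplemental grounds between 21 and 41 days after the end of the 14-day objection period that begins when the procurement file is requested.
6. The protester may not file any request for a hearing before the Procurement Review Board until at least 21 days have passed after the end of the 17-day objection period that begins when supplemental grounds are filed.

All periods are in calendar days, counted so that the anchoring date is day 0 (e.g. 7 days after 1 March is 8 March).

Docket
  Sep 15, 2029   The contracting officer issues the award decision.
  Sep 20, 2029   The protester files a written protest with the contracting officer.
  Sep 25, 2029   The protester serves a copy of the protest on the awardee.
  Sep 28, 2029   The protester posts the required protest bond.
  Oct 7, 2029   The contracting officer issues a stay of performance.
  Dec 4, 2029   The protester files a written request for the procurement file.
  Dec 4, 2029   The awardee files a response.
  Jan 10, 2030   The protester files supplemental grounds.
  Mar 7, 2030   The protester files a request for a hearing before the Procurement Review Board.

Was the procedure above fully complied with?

(1) due by Sep 15, 2029 + 20 days = Oct 5, 2029; done Sep 20, 2029 — timely.
(2) due by Sep 20, 2029 + 45 days = Nov 4, 2029; done Sep 25, 2029 — timely.
(3) due by Sep 25, 2029 + 56 days = Nov 20, 2029; completed Sep 28, 2029, before the deadline.
(4) due by Sep 28, 2029 + 68 days = Dec 5, 2029; Dec 4, 2029 is within that limit.
(5) the permitted window runs from Dec 18, 2029 + 21 = Jan 8, 2030 to Dec 18, 2029 + 41 = Jan 28, 2030; Jan 10, 2030 falls inside that range.
(6) permitted from Jan 27, 2030 + 21 days = Feb 17, 2030 onward; Mar 7, 2030 is on or after that date.

Yes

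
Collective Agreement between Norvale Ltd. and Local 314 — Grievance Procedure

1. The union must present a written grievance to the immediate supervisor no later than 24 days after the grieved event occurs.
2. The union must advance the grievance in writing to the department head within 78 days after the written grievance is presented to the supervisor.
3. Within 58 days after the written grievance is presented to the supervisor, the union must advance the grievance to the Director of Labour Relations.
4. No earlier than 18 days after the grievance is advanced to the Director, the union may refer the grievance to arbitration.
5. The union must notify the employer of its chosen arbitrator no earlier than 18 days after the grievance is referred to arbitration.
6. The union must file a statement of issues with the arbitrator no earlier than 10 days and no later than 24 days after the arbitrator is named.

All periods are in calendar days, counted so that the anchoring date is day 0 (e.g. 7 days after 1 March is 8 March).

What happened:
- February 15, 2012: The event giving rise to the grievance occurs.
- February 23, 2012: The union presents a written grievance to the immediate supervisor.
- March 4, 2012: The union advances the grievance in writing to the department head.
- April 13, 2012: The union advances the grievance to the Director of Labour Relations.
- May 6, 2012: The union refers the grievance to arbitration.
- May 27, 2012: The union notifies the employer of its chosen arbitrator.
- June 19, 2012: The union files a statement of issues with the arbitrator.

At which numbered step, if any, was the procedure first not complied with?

None — every step was satisfied

Step 1: 24 days after February 15, 2012 (when the grieved event occurs) is March 10, 2012; done February 23, 2012 — timely.
Step 2: 78 days after February 23, 2012 (when the written grievance is presented to the supervisor) is May 11, 2012; completed March 4, 2012, before the deadline.
Step 3: 58 days after February 23, 2012 (when the written grievance is presented to the supervisor) is April 21, 2012; done April 13, 2012 — timely.
Step 4: the earliest permitted date is 18 days after April 13, 2012 (when the grievance is advanced to the Director), i.e. May 1, 2012; done May 6, 2012, after the minimum wait.
Step 5: the earliest permitted date is 18 days after May 6, 2012 (when the grievance is referred to arbitration), i.e. May 24, 2012; May 27, 2012 is on or after that date.
Step 6: the window is 10–24 days after May 27, 2012 (when the arbitrator is named), so June 6, 2012 through June 20, 2012; June 19, 2012 falls inside that range.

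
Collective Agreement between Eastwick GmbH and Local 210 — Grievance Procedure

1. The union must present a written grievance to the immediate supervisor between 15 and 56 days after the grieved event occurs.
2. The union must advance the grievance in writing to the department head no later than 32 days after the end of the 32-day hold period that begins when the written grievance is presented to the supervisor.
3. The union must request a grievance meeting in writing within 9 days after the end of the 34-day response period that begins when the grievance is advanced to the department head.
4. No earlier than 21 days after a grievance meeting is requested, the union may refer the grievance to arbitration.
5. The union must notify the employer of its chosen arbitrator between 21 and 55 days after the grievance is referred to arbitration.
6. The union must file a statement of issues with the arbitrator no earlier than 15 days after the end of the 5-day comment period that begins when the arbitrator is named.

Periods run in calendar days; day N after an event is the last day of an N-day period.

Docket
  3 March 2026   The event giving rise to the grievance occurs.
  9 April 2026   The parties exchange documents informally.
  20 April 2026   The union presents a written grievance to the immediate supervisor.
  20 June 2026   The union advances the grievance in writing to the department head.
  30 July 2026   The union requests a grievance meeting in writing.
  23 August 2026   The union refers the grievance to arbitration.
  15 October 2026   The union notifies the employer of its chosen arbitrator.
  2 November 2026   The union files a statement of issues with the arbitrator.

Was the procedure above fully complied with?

No

Step 1 — 15 and 56 days from 3 March 2026 (when the grieved event occurs) are 18 March 2026 and 28 April 2026 respectively; done 20 April 2026 — within the window.
Step 2 — counting 32 days from 22 May 2026 (end of the 32-day hold period, which began when the written grievance is presented to the supervisor on 20 April 2026) gives a deadline of 23 June 2026; completed 20 June 2026, before the deadline.
Step 3 — counting 9 days from 24 July 2026 (end of the 34-day response period, which began when the grievance is advanced to the department head on 20 June 2026) gives a deadline of 2 August 2026; completed 30 July 2026, before the deadline.
Step 4 — must wait 21 days from 30 July 2026 (when a grievance meeting is requested), so not before 20 August 2026; done 23 August 2026 — permitted.
Step 5 — 21 and 55 days from 23 August 2026 (when the grievance is referred to arbitration) are 13 September 2026 and 17 October 2026 respectively; done 15 October 2026, which is between those dates.
Step 6 — must wait 15 days from 20 October 2026 (end of the 5-day comment period, which began when the arbitrator is named on 15 October 2026), so not before 4 November 2026; 2 November 2026 is 2 days before the earliest permitted date.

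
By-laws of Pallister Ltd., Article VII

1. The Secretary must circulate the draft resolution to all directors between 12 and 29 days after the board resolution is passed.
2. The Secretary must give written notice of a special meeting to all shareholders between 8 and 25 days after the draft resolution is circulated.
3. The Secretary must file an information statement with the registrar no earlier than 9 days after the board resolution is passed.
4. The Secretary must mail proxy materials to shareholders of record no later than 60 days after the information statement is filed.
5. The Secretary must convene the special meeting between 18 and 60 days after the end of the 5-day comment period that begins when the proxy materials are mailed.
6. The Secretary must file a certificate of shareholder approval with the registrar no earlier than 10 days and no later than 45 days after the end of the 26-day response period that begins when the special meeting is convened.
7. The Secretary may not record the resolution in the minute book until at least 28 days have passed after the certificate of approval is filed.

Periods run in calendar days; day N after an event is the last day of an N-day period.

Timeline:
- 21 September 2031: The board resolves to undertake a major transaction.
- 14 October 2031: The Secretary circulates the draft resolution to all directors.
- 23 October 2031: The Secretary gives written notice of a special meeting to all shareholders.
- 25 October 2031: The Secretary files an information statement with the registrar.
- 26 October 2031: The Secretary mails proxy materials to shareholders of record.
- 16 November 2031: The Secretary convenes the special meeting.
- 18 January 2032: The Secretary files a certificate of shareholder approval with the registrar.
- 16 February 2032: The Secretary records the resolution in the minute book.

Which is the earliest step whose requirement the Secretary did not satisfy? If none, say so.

Step 1 — 12 and 29 days from 21 September 2031 (when the board resolution is passed) are 3 October 2031 and 20 October 2031 respectively; done 14 October 2031, which is between those dates.
Step 2 — 8 and 25 days from 14 October 2031 (when the draft resolution is circulated) are 22 October 2031 and 8 November 2031 respectively; 23 October 2031 falls inside that range.
Step 3 — must wait 9 days from 21 September 2031 (when the board resolution is passed), so not before 30 September 2031; done 25 October 2031 — permitted.
Step 4 — counting 60 days from 25 October 2031 (when the information statement is filed) gives a deadline of 24 December 2031; 26 October 2031 is within that limit.
Step 5 — 18 and 60 days from 31 October 2031 (end of the 5-day comment period, which began when the proxy materials are mailed on 26 October 2031) are 18 November 2031 and 30 December 2031 respectively; done 16 November 2031 — 2 days before the window opened.

Step 5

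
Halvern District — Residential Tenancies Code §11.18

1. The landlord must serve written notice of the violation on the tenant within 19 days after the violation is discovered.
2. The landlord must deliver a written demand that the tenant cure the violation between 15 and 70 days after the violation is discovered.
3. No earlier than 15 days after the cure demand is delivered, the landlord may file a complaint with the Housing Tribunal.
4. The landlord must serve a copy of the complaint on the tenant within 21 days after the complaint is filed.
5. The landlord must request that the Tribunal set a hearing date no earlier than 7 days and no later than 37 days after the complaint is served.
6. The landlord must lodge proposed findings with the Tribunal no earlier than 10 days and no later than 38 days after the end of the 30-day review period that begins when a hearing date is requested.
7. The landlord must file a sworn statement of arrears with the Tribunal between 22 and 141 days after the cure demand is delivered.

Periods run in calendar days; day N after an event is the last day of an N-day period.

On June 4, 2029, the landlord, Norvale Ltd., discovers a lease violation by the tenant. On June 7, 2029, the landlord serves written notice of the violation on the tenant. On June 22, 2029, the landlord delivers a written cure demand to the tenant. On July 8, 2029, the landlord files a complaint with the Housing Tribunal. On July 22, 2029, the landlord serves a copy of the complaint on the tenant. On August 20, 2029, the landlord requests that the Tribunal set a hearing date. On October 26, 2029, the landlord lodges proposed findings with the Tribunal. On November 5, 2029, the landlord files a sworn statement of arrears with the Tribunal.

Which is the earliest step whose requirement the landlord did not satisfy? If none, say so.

None — every step was satisfied

Step 1: 19 days after June 4, 2029 (when the violation is discovered) is June 23, 2029; done June 7, 2029 — timely.
Step 2: the window is 15–70 days after June 4, 2029 (when the violation is discovered), so June 19, 2029 through August 13, 2029; done June 22, 2029 — within the window.
Step 3: the earliest permitted date is 15 days after June 22, 2029 (when the cure demand is delivered), i.e. July 7, 2029; done July 8, 2029 — permitted.
Step 4: 21 days after July 8, 2029 (when the complaint is filed) is July 29, 2029; completed July 22, 2029, before the deadline.
Step 5: the window is 7–37 days after July 22, 2029 (when the complaint is served), so July 29, 2029 through August 28, 2029; August 20, 2029 falls inside that range.
Step 6: the window is 10–38 days after September 19, 2029 (end of the 30-day review period, which began when a hearing date is requested on August 20, 2029), so September 29, 2029 through October 27, 2029; October 26, 2029 falls inside that range.
Step 7: the window is 22–141 days after June 22, 2029 (when the cure demand is delivered), so July 14, 2029 through November 10, 2029; done November 5, 2029 — within the window.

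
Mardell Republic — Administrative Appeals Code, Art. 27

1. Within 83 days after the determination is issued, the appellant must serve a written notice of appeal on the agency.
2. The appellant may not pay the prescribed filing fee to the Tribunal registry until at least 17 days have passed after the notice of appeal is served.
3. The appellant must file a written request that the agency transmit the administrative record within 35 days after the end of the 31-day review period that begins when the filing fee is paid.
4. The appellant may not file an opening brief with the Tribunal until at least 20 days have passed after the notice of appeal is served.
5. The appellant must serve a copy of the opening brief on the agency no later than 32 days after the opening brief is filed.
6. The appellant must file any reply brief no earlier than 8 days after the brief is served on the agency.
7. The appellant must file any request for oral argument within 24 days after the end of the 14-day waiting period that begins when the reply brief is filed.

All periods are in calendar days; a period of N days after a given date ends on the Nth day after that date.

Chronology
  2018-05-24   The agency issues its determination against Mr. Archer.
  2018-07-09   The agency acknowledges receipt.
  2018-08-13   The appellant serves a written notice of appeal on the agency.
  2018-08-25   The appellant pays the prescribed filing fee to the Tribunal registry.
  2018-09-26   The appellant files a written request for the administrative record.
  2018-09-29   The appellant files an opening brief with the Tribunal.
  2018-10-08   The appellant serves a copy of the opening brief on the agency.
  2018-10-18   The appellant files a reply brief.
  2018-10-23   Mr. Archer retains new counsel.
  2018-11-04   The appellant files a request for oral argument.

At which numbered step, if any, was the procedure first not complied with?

Step 2

Step 1 — counting 83 days from 2018-05-24 (when the determination is issued) gives a deadline of 2018-08-15; 2018-08-13 is within that limit.
Step 2 — must wait 17 days from 2018-08-13 (when the notice of appeal is served), so not before 2018-08-30; done 2018-08-25 — 5 days too early.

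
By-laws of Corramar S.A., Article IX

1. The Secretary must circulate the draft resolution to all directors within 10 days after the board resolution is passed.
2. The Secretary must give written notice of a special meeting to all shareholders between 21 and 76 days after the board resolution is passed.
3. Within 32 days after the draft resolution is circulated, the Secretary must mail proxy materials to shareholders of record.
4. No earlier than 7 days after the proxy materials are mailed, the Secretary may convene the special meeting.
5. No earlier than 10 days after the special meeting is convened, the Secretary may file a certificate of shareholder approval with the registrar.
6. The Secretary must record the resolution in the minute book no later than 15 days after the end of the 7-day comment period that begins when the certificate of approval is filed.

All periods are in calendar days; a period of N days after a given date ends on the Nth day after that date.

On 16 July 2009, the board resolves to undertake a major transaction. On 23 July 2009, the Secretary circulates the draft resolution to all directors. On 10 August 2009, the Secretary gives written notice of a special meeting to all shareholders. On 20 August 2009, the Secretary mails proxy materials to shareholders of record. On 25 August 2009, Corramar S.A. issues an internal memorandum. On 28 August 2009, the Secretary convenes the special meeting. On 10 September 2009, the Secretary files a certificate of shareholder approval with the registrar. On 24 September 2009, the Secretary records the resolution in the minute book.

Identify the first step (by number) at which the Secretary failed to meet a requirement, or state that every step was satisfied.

Step 1: 10 days after 16 July 2009 (when the board resolution is passed) is 26 July 2009; 23 July 2009 is within that limit.
Step 2: the window is 21–76 days after 16 July 2009 (when the board resolution is passed), so 6 August 2009 through 30 September 2009; 10 August 2009 falls inside that range.
Step 3: 32 days after 23 July 2009 (when the draft resolution is circulated) is 24 August 2009; 20 August 2009 is within that limit.
Step 4: the earliest permitted date is 7 days after 20 August 2009 (when the proxy materials are mailed), i.e. 27 August 2009; done 28 August 2009, after the minimum wait.
Step 5: the earliest permitted date is 10 days after 28 August 2009 (when the special meeting is convened), i.e. 7 September 2009; 10 September 2009 is on or after that date.
Step 6: 15 days after 17 September 2009 (end of the 7-day comment period, which began when the certificate of approval is filed on 10 September 2009) is 2 October 2009; 24 September 2009 is within that limit.

None — every step was satisfied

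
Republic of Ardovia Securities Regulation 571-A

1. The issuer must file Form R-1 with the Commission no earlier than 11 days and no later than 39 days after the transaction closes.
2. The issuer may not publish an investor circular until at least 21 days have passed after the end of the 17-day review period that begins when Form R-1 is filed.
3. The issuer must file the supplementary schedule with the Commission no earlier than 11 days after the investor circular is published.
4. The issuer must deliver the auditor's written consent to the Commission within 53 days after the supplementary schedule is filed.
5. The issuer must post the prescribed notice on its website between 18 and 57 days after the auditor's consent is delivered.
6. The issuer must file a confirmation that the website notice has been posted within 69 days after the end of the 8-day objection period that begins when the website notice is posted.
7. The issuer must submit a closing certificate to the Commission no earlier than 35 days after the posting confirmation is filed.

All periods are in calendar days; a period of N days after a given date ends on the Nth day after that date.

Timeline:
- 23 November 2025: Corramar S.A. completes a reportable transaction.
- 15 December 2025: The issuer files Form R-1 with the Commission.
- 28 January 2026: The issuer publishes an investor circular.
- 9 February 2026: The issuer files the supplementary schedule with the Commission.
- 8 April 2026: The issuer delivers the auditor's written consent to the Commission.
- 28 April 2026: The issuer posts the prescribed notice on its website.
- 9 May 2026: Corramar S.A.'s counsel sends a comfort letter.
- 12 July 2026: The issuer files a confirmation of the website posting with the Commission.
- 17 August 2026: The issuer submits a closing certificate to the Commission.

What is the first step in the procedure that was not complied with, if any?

(1) the permitted window runs from 23 November 2025 + 11 = 4 December 2025 to 23 November 2025 + 39 = 1 January 2026; done 15 December 2025 — within the window.
(2) permitted from 1 January 2026 + 21 days = 22 January 2026 onward; done 28 January 2026, after the minimum wait.
(3) permitted from 28 January 2026 + 11 days = 8 February 2026 onward; 9 February 2026 is on or after that date.
(4) due by 9 February 2026 + 53 days = 3 April 2026; not done until 8 April 2026, 5 days after the deadline.
The analysis stops there.

Step 4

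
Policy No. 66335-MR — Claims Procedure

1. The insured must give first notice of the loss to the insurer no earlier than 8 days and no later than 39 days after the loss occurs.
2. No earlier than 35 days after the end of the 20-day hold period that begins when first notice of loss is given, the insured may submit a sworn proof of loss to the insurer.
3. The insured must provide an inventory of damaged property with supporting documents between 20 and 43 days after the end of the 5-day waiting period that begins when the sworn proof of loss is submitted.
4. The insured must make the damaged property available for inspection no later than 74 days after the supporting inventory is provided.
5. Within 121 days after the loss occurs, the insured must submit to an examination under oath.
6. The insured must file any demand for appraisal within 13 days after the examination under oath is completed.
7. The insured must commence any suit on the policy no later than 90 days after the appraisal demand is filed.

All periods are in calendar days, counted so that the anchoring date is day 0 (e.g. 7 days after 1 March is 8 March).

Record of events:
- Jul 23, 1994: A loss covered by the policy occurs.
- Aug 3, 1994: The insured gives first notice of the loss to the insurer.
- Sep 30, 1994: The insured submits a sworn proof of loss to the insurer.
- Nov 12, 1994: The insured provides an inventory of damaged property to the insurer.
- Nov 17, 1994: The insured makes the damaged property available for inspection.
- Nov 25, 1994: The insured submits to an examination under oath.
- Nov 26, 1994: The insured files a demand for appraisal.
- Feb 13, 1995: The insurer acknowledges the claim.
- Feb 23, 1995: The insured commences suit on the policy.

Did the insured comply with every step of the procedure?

No

(1) the permitted window runs from Jul 23, 1994 + 8 = Jul 31, 1994 to Jul 23, 1994 + 39 = Aug 31, 1994; done Aug 3, 1994 — within the window.
(2) permitted from Aug 23, 1994 + 35 days = Sep 27, 1994 onward; Sep 30, 1994 is on or after that date.
(3) the permitted window runs from Oct 5, 1994 + 20 = Oct 25, 1994 to Oct 5, 1994 + 43 = Nov 17, 1994; Nov 12, 1994 falls inside that range.
(4) due by Nov 12, 1994 + 74 days = Jan 25, 1995; done Nov 17, 1994 — timely.
(5) due by Jul 23, 1994 + 121 days = Nov 21, 1994; Nov 25, 1994 misses that deadline by 4 days.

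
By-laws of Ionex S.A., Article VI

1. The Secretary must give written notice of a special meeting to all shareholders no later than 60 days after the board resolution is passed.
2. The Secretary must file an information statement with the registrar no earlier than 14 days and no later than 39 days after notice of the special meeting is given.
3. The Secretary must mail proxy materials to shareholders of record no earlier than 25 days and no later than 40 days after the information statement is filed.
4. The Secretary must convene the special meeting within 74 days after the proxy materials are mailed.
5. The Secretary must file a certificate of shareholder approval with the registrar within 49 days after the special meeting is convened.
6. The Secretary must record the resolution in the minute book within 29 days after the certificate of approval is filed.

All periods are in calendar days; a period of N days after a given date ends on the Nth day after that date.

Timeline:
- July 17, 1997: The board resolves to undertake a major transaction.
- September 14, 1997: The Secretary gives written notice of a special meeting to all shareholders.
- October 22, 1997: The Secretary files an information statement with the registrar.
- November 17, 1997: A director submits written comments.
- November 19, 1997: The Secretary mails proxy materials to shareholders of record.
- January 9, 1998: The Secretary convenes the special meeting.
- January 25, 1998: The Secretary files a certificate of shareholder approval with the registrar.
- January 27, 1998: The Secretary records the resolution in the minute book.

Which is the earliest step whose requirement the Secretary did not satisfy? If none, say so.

None — every step was satisfied

Step 1 — counting 60 days from July 17, 1997 (when the board resolution is passed) gives a deadline of September 15, 1997; done September 14, 1997 — timely.
Step 2 — 14 and 39 days from September 14, 1997 (when notice of the special meeting is given) are September 28, 1997 and October 23, 1997 respectively; done October 22, 1997, which is between those dates.
Step 3 — 25 and 40 days from October 22, 1997 (when the information statement is filed) are November 16, 1997 and December 1, 1997 respectively; done November 19, 1997, which is between those dates.
Step 4 — counting 74 days from November 19, 1997 (when the proxy materials are mailed) gives a deadline of February 1, 1998; January 9, 1998 is within that limit.
Step 5 — counting 49 days from January 9, 1998 (when the special meeting is convened) gives a deadline of February 27, 1998; January 25, 1998 is within that limit.
Step 6 — counting 29 days from January 25, 1998 (when the certificate of approval is filed) gives a deadline of February 23, 1998; January 27, 1998 is within that limit.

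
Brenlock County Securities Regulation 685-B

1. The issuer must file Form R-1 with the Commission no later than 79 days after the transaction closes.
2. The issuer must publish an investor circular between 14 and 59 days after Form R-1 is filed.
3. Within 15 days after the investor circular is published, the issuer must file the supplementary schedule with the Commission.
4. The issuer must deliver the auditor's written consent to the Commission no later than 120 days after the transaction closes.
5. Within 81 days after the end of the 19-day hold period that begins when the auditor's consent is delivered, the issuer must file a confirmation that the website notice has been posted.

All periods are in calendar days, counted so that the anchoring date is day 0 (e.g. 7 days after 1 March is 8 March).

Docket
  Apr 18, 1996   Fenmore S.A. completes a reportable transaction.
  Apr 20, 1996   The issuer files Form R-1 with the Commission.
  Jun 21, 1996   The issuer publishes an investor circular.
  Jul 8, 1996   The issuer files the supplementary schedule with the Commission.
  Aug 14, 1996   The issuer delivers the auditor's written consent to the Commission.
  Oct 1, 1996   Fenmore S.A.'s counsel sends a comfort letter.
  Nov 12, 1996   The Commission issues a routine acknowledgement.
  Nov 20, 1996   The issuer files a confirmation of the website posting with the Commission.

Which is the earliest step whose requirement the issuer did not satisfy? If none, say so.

(1) due by Apr 18, 1996 + 79 days = Jul 6, 1996; Apr 20, 1996 is within that limit.
(2) the permitted window runs from Apr 20, 1996 + 14 = May 4, 1996 to Apr 20, 1996 + 59 = Jun 18, 1996; Jun 21, 1996 is 3 days past the end of the window.

Step 2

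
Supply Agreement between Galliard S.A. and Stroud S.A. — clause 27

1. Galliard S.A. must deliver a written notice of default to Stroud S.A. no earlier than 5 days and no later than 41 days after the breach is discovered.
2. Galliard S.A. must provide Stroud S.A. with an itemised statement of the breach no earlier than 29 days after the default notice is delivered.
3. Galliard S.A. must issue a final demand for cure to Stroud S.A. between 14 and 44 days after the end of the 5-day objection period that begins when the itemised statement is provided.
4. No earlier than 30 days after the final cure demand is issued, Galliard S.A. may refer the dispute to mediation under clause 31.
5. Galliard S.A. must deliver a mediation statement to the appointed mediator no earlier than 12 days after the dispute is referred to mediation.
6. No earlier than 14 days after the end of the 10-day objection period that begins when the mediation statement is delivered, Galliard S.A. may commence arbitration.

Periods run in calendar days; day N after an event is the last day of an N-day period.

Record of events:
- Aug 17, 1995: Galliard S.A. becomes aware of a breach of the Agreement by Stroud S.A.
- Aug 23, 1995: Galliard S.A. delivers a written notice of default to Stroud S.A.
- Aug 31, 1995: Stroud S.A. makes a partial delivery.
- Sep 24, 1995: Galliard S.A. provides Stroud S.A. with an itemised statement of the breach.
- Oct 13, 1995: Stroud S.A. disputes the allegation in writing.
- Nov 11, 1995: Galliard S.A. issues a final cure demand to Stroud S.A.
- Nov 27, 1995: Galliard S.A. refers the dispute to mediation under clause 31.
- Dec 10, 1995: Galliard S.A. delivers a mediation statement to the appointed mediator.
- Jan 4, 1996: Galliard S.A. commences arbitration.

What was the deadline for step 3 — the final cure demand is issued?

The itemised statement is provided on Sep 24, 1995; the 5-day objection period therefore ends Sep 29, 1995, and step 3 runs from that date. The window is 14–44 days after Sep 29, 1995; it closes on Nov 12, 1995.

Nov 12, 1995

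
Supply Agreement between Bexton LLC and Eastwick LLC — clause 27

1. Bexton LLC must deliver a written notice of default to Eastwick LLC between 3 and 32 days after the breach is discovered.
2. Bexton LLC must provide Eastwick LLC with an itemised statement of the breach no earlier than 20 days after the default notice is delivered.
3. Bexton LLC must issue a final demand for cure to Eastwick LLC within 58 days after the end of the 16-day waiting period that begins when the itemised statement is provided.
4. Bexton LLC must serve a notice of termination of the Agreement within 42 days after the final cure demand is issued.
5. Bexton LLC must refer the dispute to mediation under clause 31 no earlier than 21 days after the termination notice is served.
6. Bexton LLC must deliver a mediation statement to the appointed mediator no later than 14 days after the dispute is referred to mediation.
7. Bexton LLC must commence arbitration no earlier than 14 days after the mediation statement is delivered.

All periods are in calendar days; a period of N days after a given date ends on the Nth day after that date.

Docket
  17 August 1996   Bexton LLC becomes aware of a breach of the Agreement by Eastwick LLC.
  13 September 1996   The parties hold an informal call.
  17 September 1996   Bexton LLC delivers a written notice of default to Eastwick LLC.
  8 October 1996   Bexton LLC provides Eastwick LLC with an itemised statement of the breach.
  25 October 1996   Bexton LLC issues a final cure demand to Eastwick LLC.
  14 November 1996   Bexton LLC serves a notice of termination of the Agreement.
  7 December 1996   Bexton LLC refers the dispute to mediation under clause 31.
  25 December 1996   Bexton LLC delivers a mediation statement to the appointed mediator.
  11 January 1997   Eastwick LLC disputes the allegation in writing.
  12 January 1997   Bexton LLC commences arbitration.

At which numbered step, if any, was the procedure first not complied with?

Step 6

Step 1: the window is 3–32 days after 17 August 1996 (when the breach is discovered), so 20 August 1996 through 18 September 1996; 17 September 1996 falls inside that range.
Step 2: the earliest permitted date is 20 days after 17 September 1996 (when the default notice is delivered), i.e. 7 October 1996; done 8 October 1996 — permitted.
Step 3: 58 days after 24 October 1996 (end of the 16-day waiting period, which began when the itemised statement is provided on 8 October 1996) is 21 December 1996; completed 25 October 1996, before the deadline.
Step 4: 42 days after 25 October 1996 (when the final cure demand is issued) is 6 December 1996; completed 14 November 1996, before the deadline.
Step 5: the earliest permitted date is 21 days after 14 November 1996 (when the termination notice is served), i.e. 5 December 1996; 7 December 1996 is on or after that date.
Step 6: 14 days after 7 December 1996 (when the dispute is referred to mediation) is 21 December 1996; 25 December 1996 misses that deadline by 4 days.
The procedure was therefore not followed at step 6.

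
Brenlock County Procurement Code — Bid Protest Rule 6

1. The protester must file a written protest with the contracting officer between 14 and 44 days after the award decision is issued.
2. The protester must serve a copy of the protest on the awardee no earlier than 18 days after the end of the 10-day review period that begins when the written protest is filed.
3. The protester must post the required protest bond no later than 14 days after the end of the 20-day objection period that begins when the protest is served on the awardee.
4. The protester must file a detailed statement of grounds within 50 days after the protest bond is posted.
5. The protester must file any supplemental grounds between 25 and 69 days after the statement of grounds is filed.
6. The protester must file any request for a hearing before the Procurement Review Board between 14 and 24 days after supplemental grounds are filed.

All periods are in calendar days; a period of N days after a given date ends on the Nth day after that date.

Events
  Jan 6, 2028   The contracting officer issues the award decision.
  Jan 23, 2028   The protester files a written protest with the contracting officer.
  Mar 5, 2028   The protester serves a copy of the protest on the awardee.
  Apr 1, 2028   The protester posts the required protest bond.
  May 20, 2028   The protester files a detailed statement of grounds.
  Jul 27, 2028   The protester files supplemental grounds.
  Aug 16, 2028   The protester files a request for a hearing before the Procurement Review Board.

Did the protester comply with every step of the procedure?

Yes

Step 1: the window is 14–44 days after Jan 6, 2028 (when the award decision is issued), so Jan 20, 2028 through Feb 19, 2028; Jan 23, 2028 falls inside that range.
Step 2: the earliest permitted date is 18 days after Feb 2, 2028 (end of the 10-day review period, which began when the written protest is filed on Jan 23, 2028), i.e. Feb 20, 2028; done Mar 5, 2028 — permitted.
Step 3: 14 days after Mar 25, 2028 (end of the 20-day objection period, which began when the protest is served on the awardee on Mar 5, 2028) is Apr 8, 2028; Apr 1, 2028 is within that limit.
Step 4: 50 days after Apr 1, 2028 (when the protest bond is posted) is May 21, 2028; completed May 20, 2028, before the deadline.
Step 5: the window is 25–69 days after May 20, 2028 (when the statement of grounds is filed), so Jun 14, 2028 through Jul 28, 2028; done Jul 27, 2028, which is between those dates.
Step 6: the window is 14–24 days after Jul 27, 2028 (when supplemental grounds are filed), so Aug 10, 2028 through Aug 20, 2028; Aug 16, 2028 falls inside that range.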